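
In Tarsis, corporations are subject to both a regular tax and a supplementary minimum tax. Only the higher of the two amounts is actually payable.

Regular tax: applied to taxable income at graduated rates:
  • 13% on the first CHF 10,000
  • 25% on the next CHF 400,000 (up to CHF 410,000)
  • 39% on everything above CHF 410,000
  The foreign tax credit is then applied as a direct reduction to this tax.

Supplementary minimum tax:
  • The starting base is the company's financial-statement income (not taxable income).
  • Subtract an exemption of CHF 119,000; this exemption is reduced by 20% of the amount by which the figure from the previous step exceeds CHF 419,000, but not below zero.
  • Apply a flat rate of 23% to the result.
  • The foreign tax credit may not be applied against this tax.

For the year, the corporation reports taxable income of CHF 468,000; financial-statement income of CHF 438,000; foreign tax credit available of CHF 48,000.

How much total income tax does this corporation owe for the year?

CHF 75,920

Supplementary minimum tax:
  Base (financial-statement income): CHF 438,000
  Exemption: CHF 119,000 − 20% × (CHF 438,000 − CHF 419,000) = CHF 119,000 − CHF 3,800 = CHF 115,200
  Base: CHF 438,000 − CHF 115,200 = CHF 322,800
  CHF 322,800 × 23% = CHF 74,244

Regular tax:
  CHF 10,000 × 13% = CHF 1,300
  CHF 400,000 × 25% = CHF 100,000
  CHF 58,000 × 39% = CHF 22,620
  → CHF 123,920
  Less foreign tax credit CHF 48,000 → CHF 75,920

CHF 75,920 > CHF 74,244, so the regular tax governs.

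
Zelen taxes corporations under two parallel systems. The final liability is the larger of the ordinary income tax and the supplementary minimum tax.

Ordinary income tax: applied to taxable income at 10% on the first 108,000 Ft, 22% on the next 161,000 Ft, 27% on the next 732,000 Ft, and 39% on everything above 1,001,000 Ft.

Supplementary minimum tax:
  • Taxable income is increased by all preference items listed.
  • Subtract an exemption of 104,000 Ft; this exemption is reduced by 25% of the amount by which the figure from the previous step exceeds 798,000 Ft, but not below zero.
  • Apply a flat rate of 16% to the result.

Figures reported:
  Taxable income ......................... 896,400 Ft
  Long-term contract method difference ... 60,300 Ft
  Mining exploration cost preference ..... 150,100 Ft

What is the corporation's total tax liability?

Ordinary income tax:
  108,000 Ft × 10% = 10,800 Ft
  161,000 Ft × 22% = 35,420 Ft
  627,400 Ft × 27% = 169,398 Ft
  → 215,618 Ft

Supplementary minimum tax:
  Adjusted income: 896,400 Ft + 60,300 Ft + 150,100 Ft = 1,106,800 Ft
  Exemption: 104,000 Ft − 25% × (1,106,800 Ft − 798,000 Ft) = 104,000 Ft − 77,200 Ft = 26,800 Ft
  Base: 1,106,800 Ft − 26,800 Ft = 1,080,000 Ft
  1,080,000 Ft × 16% = 172,800 Ft

215,618 Ft > 172,800 Ft, so the ordinary income tax governs.

215,618 Ft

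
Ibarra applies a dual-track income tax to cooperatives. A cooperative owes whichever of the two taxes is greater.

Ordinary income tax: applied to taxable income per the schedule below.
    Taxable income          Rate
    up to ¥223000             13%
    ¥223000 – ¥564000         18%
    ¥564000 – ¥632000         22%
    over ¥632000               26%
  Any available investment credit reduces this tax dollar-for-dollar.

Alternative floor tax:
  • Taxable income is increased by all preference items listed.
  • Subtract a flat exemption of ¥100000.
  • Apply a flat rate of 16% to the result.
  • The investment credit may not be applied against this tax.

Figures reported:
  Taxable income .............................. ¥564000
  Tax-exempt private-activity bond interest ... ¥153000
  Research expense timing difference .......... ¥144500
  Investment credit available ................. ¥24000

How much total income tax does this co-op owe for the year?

¥121840

Ordinary income tax:
  ¥223000 × 13% = ¥28990
  ¥341000 × 18% = ¥61380
  → ¥90370
  Less investment credit ¥24000 → ¥66370

Alternative floor tax:
  Adjusted income: ¥564000 + ¥153000 + ¥144500 = ¥861500
  Less exemption ¥100000 → base ¥761500
  ¥761500 × 16% = ¥121840

¥121840 > ¥66370, so the alternative floor tax is the binding amount.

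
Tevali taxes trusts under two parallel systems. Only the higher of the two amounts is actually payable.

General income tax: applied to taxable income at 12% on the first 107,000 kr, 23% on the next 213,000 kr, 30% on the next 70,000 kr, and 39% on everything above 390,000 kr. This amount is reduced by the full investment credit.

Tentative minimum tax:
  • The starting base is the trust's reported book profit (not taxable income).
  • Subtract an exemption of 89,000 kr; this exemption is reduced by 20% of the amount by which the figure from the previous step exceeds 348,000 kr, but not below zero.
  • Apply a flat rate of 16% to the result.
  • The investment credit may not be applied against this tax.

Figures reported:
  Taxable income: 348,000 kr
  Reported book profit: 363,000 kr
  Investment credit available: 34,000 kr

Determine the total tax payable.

General income tax:
  107,000 kr × 12% = 12,840 kr
  213,000 kr × 23% = 48,990 kr
  28,000 kr × 30% = 8,400 kr
  → 70,230 kr
  Less investment credit 34,000 kr → 36,230 kr

Tentative minimum tax:
  Base (reported book profit): 363,000 kr
  Exemption: 89,000 kr − 20% × (363,000 kr − 348,000 kr) = 89,000 kr − 3,000 kr = 86,000 kr
  Base: 363,000 kr − 86,000 kr = 277,000 kr
  277,000 kr × 16% = 44,320 kr

44,320 kr > 36,230 kr, so the tentative minimum tax is the binding amount.

44,320 kr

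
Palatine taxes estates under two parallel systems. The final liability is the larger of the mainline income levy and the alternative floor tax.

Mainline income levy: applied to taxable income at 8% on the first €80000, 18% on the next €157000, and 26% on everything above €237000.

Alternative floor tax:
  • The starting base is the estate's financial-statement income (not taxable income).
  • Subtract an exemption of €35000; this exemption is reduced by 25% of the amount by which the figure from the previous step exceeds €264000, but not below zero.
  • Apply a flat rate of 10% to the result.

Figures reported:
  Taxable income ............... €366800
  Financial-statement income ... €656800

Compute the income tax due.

€68408

Alternative floor tax:
  Base (financial-statement income): €656800
  Exemption: 25% × (€656800 − €264000) = €98200 ≥ €35000, so the exemption is fully phased out
  Base: €656800 − €0 = €656800
  €656800 × 10% = €65680

Mainline income levy:
  €80000 × 8% = €6400
  €157000 × 18% = €28260
  €129800 × 26% = €33748
  → €68408

€68408 > €65680, so the mainline income levy governs.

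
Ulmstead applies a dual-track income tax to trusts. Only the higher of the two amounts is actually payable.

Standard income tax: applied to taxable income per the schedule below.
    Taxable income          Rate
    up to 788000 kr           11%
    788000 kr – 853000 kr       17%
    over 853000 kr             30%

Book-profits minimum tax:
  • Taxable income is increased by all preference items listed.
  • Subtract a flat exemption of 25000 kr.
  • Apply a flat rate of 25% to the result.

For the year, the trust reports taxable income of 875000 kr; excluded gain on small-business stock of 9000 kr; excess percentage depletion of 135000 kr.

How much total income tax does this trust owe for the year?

Book-profits minimum tax:
  Adjusted income: 875000 kr + 9000 kr + 135000 kr = 1019000 kr
  Less exemption 25000 kr → base 994000 kr
  994000 kr × 25% = 248500 kr

Standard income tax:
  788000 kr × 11% = 86680 kr
  65000 kr × 17% = 11050 kr
  22000 kr × 30% = 6600 kr
  → 104330 kr

248500 kr > 104330 kr, so the book-profits minimum tax is the binding amount.

248500 kr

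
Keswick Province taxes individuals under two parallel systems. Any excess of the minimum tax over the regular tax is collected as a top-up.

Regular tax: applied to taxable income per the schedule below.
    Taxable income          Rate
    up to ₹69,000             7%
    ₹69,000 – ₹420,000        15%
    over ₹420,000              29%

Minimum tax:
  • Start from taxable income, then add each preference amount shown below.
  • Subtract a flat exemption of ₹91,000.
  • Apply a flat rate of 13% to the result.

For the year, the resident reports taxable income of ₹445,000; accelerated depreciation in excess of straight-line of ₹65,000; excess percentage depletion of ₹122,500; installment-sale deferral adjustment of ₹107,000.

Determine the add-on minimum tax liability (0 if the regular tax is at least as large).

Regular tax:
  ₹69,000 × 7% = ₹4,830
  ₹351,000 × 15% = ₹52,650
  ₹25,000 × 29% = ₹7,250
  → ₹64,730

Minimum tax:
  Adjusted income: ₹445,000 + ₹65,000 + ₹122,500 + ₹107,000 = ₹739,500
  Less exemption ₹91,000 → base ₹648,500
  ₹648,500 × 13% = ₹84,305

Excess of minimum tax over regular tax: ₹84,305 − ₹64,730 = ₹19,575.

₹19,575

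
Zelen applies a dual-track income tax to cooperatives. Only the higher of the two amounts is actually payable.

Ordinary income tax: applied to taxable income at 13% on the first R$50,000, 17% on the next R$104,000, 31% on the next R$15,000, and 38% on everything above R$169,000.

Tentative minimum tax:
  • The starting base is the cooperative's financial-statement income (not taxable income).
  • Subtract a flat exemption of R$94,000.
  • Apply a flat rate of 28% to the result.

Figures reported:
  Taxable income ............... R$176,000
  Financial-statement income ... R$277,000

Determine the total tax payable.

R$51,240

Ordinary income tax:
  R$50,000 × 13% = R$6,500
  R$104,000 × 17% = R$17,680
  R$15,000 × 31% = R$4,650
  R$7,000 × 38% = R$2,660
  → R$31,490

Tentative minimum tax:
  Base (financial-statement income): R$277,000
  Less exemption R$94,000 → base R$183,000
  R$183,000 × 28% = R$51,240

R$51,240 > R$31,490, so the tentative minimum tax is the binding amount.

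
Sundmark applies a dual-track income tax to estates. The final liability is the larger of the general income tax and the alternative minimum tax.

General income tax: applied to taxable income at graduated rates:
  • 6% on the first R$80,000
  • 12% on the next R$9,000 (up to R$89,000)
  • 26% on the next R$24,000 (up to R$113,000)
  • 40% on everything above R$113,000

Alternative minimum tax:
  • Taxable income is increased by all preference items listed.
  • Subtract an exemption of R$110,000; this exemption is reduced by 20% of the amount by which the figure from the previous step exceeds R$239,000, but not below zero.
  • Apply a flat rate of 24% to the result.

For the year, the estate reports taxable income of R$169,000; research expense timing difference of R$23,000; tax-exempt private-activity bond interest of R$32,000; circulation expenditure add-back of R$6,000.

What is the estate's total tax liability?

R$34,520

General income tax:
  R$80,000 × 6% = R$4,800
  R$9,000 × 12% = R$1,080
  R$24,000 × 26% = R$6,240
  R$56,000 × 40% = R$22,400
  → R$34,520

Alternative minimum tax:
  Adjusted income: R$169,000 + R$23,000 + R$32,000 + R$6,000 = R$230,000
  Exemption: R$230,000 ≤ R$239,000, so full R$110,000 applies
  Base: R$230,000 − R$110,000 = R$120,000
  R$120,000 × 24% = R$28,800

R$34,520 > R$28,800, so the general income tax governs.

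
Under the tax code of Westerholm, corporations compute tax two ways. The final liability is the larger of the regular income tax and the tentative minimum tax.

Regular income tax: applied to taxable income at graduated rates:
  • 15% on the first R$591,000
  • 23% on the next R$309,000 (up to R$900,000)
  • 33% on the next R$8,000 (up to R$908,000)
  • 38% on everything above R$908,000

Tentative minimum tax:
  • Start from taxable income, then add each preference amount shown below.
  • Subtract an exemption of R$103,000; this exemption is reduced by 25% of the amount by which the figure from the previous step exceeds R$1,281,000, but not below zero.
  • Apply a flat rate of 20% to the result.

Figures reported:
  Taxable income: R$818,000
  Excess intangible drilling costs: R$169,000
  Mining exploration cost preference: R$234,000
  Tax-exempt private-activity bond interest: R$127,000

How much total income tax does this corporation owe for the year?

Tentative minimum tax:
  Adjusted income: R$818,000 + R$169,000 + R$234,000 + R$127,000 = R$1,348,000
  Exemption: R$103,000 − 25% × (R$1,348,000 − R$1,281,000) = R$103,000 − R$16,750 = R$86,250
  Base: R$1,348,000 − R$86,250 = R$1,261,750
  R$1,261,750 × 20% = R$252,350

Regular income tax:
  R$591,000 × 15% = R$88,650
  R$227,000 × 23% = R$52,210
  → R$140,860

R$252,350 > R$140,860, so the tentative minimum tax is the binding amount.

R$252,350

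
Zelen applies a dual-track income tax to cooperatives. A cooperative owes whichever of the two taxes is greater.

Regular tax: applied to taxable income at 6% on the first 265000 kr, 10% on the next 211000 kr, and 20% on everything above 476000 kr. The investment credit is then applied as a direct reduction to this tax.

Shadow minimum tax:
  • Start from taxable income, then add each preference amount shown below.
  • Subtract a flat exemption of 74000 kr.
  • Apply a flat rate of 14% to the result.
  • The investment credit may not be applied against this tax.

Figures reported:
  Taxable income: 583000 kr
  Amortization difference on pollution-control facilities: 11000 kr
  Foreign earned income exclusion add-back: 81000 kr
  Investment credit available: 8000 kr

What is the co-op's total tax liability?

84140 kr

Regular tax:
  265000 kr × 6% = 15900 kr
  211000 kr × 10% = 21100 kr
  107000 kr × 20% = 21400 kr
  → 58400 kr
  Less investment credit 8000 kr → 50400 kr

Shadow minimum tax:
  Adjusted income: 583000 kr + 11000 kr + 81000 kr = 675000 kr
  Less exemption 74000 kr → base 601000 kr
  601000 kr × 14% = 84140 kr

84140 kr > 50400 kr, so the shadow minimum tax is the binding amount.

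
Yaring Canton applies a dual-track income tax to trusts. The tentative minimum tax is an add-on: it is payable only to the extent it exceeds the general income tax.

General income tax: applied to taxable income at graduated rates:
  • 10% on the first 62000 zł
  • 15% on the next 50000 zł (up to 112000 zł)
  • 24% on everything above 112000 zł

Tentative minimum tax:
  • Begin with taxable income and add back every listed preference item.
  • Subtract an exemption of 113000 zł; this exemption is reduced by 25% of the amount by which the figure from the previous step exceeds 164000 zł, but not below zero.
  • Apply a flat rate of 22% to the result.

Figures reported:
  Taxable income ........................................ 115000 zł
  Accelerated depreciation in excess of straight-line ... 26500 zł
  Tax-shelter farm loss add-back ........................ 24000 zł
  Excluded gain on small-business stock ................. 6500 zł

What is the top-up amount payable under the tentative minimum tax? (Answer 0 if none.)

0 zł

Tentative minimum tax:
  Adjusted income: 115000 zł + 26500 zł + 24000 zł + 6500 zł = 172000 zł
  Exemption: 113000 zł − 25% × (172000 zł − 164000 zł) = 113000 zł − 2000 zł = 111000 zł
  Base: 172000 zł − 111000 zł = 61000 zł
  61000 zł × 22% = 13420 zł

General income tax:
  62000 zł × 10% = 6200 zł
  50000 zł × 15% = 7500 zł
  3000 zł × 24% = 720 zł
  → 14420 zł

13420 zł ≤ 14420 zł, so no add-on is due.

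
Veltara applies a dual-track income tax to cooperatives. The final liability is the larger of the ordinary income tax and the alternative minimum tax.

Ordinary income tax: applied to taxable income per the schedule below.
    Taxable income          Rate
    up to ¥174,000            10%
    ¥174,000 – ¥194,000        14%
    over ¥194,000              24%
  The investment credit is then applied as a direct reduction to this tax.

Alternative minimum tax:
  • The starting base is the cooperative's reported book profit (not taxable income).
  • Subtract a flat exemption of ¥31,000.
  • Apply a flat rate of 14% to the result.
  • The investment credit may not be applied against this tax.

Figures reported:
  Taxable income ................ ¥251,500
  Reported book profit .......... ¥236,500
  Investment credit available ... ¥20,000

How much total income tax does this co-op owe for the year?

Ordinary income tax:
  ¥174,000 × 10% = ¥17,400
  ¥20,000 × 14% = ¥2,800
  ¥57,500 × 24% = ¥13,800
  → ¥34,000
  Less investment credit ¥20,000 → ¥14,000

Alternative minimum tax:
  Base (reported book profit): ¥236,500
  Less exemption ¥31,000 → base ¥205,500
  ¥205,500 × 14% = ¥28,770

¥28,770 > ¥14,000, so the alternative minimum tax is the binding amount.

¥28,770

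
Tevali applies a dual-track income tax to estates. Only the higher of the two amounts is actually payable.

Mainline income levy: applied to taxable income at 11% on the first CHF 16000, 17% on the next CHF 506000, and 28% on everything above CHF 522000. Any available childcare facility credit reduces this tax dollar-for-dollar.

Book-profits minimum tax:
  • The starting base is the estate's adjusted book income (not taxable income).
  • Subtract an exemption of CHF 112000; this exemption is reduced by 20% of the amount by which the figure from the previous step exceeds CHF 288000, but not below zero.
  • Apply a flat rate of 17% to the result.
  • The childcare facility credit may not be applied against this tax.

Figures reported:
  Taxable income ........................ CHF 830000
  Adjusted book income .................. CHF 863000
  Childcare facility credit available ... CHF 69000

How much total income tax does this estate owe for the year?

CHF 146710

Mainline income levy:
  CHF 16000 × 11% = CHF 1760
  CHF 506000 × 17% = CHF 86020
  CHF 308000 × 28% = CHF 86240
  → CHF 174020
  Less childcare facility credit CHF 69000 → CHF 105020

Book-profits minimum tax:
  Base (adjusted book income): CHF 863000
  Exemption: 20% × (CHF 863000 − CHF 288000) = CHF 115000 ≥ CHF 112000, so the exemption is fully phased out
  Base: CHF 863000 − CHF 0 = CHF 863000
  CHF 863000 × 17% = CHF 146710

CHF 146710 > CHF 105020, so the book-profits minimum tax is the binding amount.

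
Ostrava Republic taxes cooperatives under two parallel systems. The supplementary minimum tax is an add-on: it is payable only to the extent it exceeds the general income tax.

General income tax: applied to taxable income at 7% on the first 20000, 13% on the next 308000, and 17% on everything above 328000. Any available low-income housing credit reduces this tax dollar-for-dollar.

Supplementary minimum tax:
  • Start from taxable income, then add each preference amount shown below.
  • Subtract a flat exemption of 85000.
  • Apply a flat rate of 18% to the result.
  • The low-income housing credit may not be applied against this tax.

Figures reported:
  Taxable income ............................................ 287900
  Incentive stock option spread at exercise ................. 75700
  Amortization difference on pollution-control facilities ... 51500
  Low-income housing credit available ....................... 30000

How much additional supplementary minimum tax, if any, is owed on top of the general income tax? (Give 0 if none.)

53191

Supplementary minimum tax:
  Adjusted income: 287900 + 75700 + 51500 = 415100
  Less exemption 85000 → base 330100
  330100 × 18% = 59418

General income tax:
  20000 × 7% = 1400
  267900 × 13% = 34827
  → 36227
  Less low-income housing credit 30000 → 6227

Excess of supplementary minimum tax over general income tax: 59418 − 6227 = 53191.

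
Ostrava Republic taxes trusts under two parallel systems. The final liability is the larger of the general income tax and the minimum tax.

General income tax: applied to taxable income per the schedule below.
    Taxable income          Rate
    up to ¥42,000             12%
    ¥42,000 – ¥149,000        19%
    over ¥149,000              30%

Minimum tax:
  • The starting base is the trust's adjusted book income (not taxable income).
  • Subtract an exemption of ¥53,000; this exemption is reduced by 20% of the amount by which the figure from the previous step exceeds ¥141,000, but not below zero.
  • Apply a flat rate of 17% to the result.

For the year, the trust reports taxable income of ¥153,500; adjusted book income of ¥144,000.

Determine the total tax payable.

¥26,720

General income tax:
  ¥42,000 × 12% = ¥5,040
  ¥107,000 × 19% = ¥20,330
  ¥4,500 × 30% = ¥1,350
  → ¥26,720

Minimum tax:
  Base (adjusted book income): ¥144,000
  Exemption: ¥53,000 − 20% × (¥144,000 − ¥141,000) = ¥53,000 − ¥600 = ¥52,400
  Base: ¥144,000 − ¥52,400 = ¥91,600
  ¥91,600 × 17% = ¥15,572

¥26,720 > ¥15,572, so the general income tax governs.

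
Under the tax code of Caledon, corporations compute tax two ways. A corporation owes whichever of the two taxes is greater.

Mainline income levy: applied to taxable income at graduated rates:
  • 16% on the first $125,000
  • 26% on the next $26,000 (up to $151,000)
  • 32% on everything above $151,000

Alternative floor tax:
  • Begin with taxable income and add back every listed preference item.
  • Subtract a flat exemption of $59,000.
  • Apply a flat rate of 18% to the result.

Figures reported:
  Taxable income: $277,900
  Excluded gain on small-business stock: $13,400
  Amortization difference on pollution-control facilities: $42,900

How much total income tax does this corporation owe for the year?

$67,368

Mainline income levy:
  $125,000 × 16% = $20,000
  $26,000 × 26% = $6,760
  $126,900 × 32% = $40,608
  → $67,368

Alternative floor tax:
  Adjusted income: $277,900 + $13,400 + $42,900 = $334,200
  Less exemption $59,000 → base $275,200
  $275,200 × 18% = $49,536

$67,368 > $49,536, so the mainline income levy governs.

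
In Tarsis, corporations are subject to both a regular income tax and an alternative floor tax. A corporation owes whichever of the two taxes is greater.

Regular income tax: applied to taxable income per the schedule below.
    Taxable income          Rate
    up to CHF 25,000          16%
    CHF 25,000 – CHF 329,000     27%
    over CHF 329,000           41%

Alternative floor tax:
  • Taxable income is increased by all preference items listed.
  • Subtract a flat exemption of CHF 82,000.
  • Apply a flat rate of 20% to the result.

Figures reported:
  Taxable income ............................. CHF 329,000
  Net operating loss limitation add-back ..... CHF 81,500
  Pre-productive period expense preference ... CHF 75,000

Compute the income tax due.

CHF 86,080

Regular income tax:
  CHF 25,000 × 16% = CHF 4,000
  CHF 304,000 × 27% = CHF 82,080
  → CHF 86,080

Alternative floor tax:
  Adjusted income: CHF 329,000 + CHF 81,500 + CHF 75,000 = CHF 485,500
  Less exemption CHF 82,000 → base CHF 403,500
  CHF 403,500 × 20% = CHF 80,700

CHF 86,080 > CHF 80,700, so the regular income tax governs.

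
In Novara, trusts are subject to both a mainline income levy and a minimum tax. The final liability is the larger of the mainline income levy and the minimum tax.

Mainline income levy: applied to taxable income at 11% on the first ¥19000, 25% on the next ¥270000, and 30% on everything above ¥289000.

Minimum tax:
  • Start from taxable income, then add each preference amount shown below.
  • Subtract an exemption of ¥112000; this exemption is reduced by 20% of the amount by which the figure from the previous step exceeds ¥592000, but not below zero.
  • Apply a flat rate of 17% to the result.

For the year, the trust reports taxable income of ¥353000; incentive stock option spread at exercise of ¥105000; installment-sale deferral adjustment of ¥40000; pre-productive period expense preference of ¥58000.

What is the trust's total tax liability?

¥88790

Mainline income levy:
  ¥19000 × 11% = ¥2090
  ¥270000 × 25% = ¥67500
  ¥64000 × 30% = ¥19200
  → ¥88790

Minimum tax:
  Adjusted income: ¥353000 + ¥105000 + ¥40000 + ¥58000 = ¥556000
  Exemption: ¥556000 ≤ ¥592000, so full ¥112000 applies
  Base: ¥556000 − ¥112000 = ¥444000
  ¥444000 × 17% = ¥75480

¥88790 > ¥75480, so the mainline income levy governs.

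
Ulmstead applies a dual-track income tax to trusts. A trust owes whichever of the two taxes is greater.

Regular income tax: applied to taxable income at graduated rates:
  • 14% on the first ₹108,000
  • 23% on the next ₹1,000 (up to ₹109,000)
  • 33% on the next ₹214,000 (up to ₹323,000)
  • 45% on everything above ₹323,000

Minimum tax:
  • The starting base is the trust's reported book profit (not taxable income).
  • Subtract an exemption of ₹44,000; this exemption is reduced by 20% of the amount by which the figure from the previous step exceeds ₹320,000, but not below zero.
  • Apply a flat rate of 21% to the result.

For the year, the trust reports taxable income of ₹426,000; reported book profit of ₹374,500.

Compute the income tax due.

₹132,320

Minimum tax:
  Base (reported book profit): ₹374,500
  Exemption: ₹44,000 − 20% × (₹374,500 − ₹320,000) = ₹44,000 − ₹10,900 = ₹33,100
  Base: ₹374,500 − ₹33,100 = ₹341,400
  ₹341,400 × 21% = ₹71,694

Regular income tax:
  ₹108,000 × 14% = ₹15,120
  ₹1,000 × 23% = ₹230
  ₹214,000 × 33% = ₹70,620
  ₹103,000 × 45% = ₹46,350
  → ₹132,320

₹132,320 > ₹71,694, so the regular income tax governs.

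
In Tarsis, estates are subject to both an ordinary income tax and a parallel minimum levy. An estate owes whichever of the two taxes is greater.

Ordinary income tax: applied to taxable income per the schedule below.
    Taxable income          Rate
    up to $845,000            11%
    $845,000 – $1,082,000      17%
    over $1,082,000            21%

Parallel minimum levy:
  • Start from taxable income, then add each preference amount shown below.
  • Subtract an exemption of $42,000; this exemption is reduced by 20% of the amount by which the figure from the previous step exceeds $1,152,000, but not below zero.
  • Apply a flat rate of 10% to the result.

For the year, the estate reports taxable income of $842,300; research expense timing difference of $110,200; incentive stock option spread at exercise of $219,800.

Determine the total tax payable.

$113,436

Ordinary income tax:
  $842,300 × 11% = $92,653

Parallel minimum levy:
  Adjusted income: $842,300 + $110,200 + $219,800 = $1,172,300
  Exemption: $42,000 − 20% × ($1,172,300 − $1,152,000) = $42,000 − $4,060 = $37,940
  Base: $1,172,300 − $37,940 = $1,134,360
  $1,134,360 × 10% = $113,436

$113,436 > $92,653, so the parallel minimum levy is the binding amount.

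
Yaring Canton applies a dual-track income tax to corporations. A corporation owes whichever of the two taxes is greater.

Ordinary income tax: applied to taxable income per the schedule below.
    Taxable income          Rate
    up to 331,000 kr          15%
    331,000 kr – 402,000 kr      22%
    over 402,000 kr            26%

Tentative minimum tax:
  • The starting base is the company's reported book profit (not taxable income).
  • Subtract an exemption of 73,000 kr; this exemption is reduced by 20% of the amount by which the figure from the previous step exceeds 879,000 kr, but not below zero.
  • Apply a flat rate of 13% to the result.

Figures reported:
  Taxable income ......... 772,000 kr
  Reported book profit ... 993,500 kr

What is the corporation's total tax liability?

Tentative minimum tax:
  Base (reported book profit): 993,500 kr
  Exemption: 73,000 kr − 20% × (993,500 kr − 879,000 kr) = 73,000 kr − 22,900 kr = 50,100 kr
  Base: 993,500 kr − 50,100 kr = 943,400 kr
  943,400 kr × 13% = 122,642 kr

Ordinary income tax:
  331,000 kr × 15% = 49,650 kr
  71,000 kr × 22% = 15,620 kr
  370,000 kr × 26% = 96,200 kr
  → 161,470 kr

161,470 kr > 122,642 kr, so the ordinary income tax governs.

161,470 kr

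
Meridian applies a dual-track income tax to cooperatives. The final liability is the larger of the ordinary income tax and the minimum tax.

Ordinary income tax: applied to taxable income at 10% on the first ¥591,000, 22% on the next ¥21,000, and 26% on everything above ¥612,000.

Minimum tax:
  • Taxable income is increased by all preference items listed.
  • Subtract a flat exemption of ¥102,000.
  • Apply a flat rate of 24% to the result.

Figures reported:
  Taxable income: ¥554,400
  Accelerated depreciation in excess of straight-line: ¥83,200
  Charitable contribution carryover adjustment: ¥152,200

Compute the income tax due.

Minimum tax:
  Adjusted income: ¥554,400 + ¥83,200 + ¥152,200 = ¥789,800
  Less exemption ¥102,000 → base ¥687,800
  ¥687,800 × 24% = ¥165,072

Ordinary income tax:
  ¥554,400 × 10% = ¥55,440

¥165,072 > ¥55,440, so the minimum tax is the binding amount.

¥165,072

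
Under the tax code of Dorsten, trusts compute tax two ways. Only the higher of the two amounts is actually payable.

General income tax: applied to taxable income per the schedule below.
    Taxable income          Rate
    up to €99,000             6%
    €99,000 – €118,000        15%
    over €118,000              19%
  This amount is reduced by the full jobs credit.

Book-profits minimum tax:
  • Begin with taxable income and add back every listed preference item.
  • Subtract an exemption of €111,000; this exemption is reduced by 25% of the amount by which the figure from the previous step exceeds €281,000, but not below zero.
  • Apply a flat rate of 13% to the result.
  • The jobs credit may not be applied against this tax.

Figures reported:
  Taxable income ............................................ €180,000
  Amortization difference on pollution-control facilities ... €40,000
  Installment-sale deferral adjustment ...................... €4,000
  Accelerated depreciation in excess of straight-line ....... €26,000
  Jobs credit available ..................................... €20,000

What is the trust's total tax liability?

€18,070

Book-profits minimum tax:
  Adjusted income: €180,000 + €40,000 + €4,000 + €26,000 = €250,000
  Exemption: €250,000 ≤ €281,000, so full €111,000 applies
  Base: €250,000 − €111,000 = €139,000
  €139,000 × 13% = €18,070

General income tax:
  €99,000 × 6% = €5,940
  €19,000 × 15% = €2,850
  €62,000 × 19% = €11,780
  → €20,570
  Less jobs credit €20,000 → €570

€18,070 > €570, so the book-profits minimum tax is the binding amount.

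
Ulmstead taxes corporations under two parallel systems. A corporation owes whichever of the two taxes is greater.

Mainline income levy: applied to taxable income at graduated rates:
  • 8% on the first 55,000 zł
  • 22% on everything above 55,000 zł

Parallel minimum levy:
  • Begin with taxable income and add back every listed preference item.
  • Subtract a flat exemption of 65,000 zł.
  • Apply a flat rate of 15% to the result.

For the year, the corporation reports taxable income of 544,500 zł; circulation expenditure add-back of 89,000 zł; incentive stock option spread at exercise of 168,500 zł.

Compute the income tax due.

112,090 zł

Mainline income levy:
  55,000 zł × 8% = 4,400 zł
  489,500 zł × 22% = 107,690 zł
  → 112,090 zł

Parallel minimum levy:
  Adjusted income: 544,500 zł + 89,000 zł + 168,500 zł = 802,000 zł
  Less exemption 65,000 zł → base 737,000 zł
  737,000 zł × 15% = 110,550 zł

112,090 zł > 110,550 zł, so the mainline income levy governs.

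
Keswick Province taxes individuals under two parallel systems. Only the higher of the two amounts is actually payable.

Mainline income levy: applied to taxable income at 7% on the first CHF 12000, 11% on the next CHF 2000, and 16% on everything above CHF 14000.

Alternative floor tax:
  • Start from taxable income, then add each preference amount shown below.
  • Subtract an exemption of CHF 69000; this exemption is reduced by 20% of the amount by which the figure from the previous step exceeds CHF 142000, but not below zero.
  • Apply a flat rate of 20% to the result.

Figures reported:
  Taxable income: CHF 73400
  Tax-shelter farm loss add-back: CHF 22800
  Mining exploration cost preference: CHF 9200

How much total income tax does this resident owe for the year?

CHF 10564

Mainline income levy:
  CHF 12000 × 7% = CHF 840
  CHF 2000 × 11% = CHF 220
  CHF 59400 × 16% = CHF 9504
  → CHF 10564

Alternative floor tax:
  Adjusted income: CHF 73400 + CHF 22800 + CHF 9200 = CHF 105400
  Exemption: CHF 105400 ≤ CHF 142000, so full CHF 69000 applies
  Base: CHF 105400 − CHF 69000 = CHF 36400
  CHF 36400 × 20% = CHF 7280

CHF 10564 > CHF 7280, so the mainline income levy governs.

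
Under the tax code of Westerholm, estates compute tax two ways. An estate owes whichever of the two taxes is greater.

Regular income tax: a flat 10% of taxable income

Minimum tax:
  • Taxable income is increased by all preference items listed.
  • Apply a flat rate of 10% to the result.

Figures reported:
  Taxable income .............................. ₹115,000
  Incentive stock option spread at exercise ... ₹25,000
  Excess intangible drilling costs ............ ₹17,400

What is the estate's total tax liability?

₹15,740

Regular income tax:
  ₹115,000 × 10% = ₹11,500

Minimum tax:
  Adjusted income: ₹115,000 + ₹25,000 + ₹17,400 = ₹157,400
  ₹157,400 × 10% = ₹15,740

₹15,740 > ₹11,500, so the minimum tax is the binding amount.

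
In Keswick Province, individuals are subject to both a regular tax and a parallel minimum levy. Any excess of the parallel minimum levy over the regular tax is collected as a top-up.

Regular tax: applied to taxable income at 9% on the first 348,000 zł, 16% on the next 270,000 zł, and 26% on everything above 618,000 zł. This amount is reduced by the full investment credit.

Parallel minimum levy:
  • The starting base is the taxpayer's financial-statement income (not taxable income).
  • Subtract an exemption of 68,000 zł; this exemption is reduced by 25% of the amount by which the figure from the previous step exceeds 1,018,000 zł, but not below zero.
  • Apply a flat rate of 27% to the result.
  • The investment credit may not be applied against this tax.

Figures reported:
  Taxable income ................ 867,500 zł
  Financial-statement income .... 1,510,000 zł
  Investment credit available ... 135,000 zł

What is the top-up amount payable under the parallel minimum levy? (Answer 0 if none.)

403,310 zł

Parallel minimum levy:
  Base (financial-statement income): 1,510,000 zł
  Exemption: 25% × (1,510,000 zł − 1,018,000 zł) = 123,000 zł ≥ 68,000 zł, so the exemption is fully phased out
  Base: 1,510,000 zł − 0 zł = 1,510,000 zł
  1,510,000 zł × 27% = 407,700 zł

Regular tax:
  348,000 zł × 9% = 31,320 zł
  270,000 zł × 16% = 43,200 zł
  249,500 zł × 26% = 64,870 zł
  → 139,390 zł
  Less investment credit 135,000 zł → 4,390 zł

Excess of parallel minimum levy over regular tax: 407,700 zł − 4,390 zł = 403,310 zł.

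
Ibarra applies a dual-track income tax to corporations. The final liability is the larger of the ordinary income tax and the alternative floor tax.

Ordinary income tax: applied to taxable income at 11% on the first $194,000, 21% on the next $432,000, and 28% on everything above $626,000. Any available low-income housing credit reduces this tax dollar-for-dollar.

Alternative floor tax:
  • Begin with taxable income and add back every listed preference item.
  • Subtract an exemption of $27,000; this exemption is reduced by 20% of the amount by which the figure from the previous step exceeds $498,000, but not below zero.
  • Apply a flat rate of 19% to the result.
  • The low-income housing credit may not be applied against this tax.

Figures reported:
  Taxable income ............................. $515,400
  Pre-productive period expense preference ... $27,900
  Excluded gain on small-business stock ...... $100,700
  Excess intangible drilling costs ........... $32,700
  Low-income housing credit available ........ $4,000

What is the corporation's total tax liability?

Alternative floor tax:
  Adjusted income: $515,400 + $27,900 + $100,700 + $32,700 = $676,700
  Exemption: 20% × ($676,700 − $498,000) = $35,740 ≥ $27,000, so the exemption is fully phased out
  Base: $676,700 − $0 = $676,700
  $676,700 × 19% = $128,573

Ordinary income tax:
  $194,000 × 11% = $21,340
  $321,400 × 21% = $67,494
  → $88,834
  Less low-income housing credit $4,000 → $84,834

$128,573 > $84,834, so the alternative floor tax is the binding amount.

$128,573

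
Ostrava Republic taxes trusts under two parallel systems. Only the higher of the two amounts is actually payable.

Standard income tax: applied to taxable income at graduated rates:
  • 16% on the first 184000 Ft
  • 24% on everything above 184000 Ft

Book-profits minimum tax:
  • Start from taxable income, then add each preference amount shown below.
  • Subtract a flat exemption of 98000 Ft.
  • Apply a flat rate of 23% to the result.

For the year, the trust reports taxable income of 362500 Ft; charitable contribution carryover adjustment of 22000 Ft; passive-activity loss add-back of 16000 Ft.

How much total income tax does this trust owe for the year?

Standard income tax:
  184000 Ft × 16% = 29440 Ft
  178500 Ft × 24% = 42840 Ft
  → 72280 Ft

Book-profits minimum tax:
  Adjusted income: 362500 Ft + 22000 Ft + 16000 Ft = 400500 Ft
  Less exemption 98000 Ft → base 302500 Ft
  302500 Ft × 23% = 69575 Ft

72280 Ft > 69575 Ft, so the standard income tax governs.

72280 Ft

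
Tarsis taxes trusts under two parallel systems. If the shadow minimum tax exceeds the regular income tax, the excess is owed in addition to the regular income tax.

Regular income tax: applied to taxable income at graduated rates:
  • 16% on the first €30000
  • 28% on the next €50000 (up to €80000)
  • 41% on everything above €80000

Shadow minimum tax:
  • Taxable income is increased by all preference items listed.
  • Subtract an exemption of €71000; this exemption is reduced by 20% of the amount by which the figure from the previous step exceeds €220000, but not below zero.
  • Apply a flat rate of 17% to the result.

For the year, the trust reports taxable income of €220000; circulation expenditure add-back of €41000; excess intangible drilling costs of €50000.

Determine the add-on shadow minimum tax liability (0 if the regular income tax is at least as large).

€0

Regular income tax:
  €30000 × 16% = €4800
  €50000 × 28% = €14000
  €140000 × 41% = €57400
  → €76200

Shadow minimum tax:
  Adjusted income: €220000 + €41000 + €50000 = €311000
  Exemption: €71000 − 20% × (€311000 − €220000) = €71000 − €18200 = €52800
  Base: €311000 − €52800 = €258200
  €258200 × 17% = €43894

€43894 ≤ €76200, so no add-on is due.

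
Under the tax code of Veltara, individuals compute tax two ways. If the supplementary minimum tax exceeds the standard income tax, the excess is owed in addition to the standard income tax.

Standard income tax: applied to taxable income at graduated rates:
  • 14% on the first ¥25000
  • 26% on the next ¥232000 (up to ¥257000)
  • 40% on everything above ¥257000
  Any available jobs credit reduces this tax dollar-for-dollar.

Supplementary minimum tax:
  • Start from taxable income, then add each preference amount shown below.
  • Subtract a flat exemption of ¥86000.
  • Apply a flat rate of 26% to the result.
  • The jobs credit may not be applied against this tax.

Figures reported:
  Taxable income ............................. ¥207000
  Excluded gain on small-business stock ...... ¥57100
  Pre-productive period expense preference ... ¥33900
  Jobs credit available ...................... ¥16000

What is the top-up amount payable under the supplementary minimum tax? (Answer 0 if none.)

¥20300

Standard income tax:
  ¥25000 × 14% = ¥3500
  ¥182000 × 26% = ¥47320
  → ¥50820
  Less jobs credit ¥16000 → ¥34820

Supplementary minimum tax:
  Adjusted income: ¥207000 + ¥57100 + ¥33900 = ¥298000
  Less exemption ¥86000 → base ¥212000
  ¥212000 × 26% = ¥55120

Excess of supplementary minimum tax over standard income tax: ¥55120 − ¥34820 = ¥20300.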